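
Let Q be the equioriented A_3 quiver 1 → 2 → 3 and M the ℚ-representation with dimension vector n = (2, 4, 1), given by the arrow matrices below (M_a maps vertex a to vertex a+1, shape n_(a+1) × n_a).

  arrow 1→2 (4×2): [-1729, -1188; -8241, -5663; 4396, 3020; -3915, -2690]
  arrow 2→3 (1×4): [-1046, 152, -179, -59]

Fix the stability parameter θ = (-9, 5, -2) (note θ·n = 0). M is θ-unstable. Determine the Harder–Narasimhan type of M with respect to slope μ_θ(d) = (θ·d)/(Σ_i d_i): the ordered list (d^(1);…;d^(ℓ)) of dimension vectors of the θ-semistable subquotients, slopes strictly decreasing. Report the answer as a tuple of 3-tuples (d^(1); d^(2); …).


Via rank(M_{q-1}∘⋯∘M_p): M ≅ I[1,2], I[1,3], I[2,2]^2.
μ_θ-semistable layers: μ^(1)=5; μ^(2)=3/2; μ^(3)=-9

((0, 3, 0); (0, 1, 1); (2, 0, 0))


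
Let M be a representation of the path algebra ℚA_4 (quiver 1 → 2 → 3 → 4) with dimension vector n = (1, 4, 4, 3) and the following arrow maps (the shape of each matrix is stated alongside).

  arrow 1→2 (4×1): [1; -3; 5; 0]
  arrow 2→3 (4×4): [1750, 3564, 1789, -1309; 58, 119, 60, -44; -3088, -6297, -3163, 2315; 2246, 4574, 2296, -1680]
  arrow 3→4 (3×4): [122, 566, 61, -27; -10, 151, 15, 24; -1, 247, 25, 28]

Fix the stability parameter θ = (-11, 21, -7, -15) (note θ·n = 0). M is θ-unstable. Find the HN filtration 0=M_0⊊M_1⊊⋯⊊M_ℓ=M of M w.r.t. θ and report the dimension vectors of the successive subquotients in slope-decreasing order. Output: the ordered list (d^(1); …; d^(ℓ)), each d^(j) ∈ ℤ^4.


Barcode: M ≅ I[1,4], I[2,2], I[2,4]^2, I[3,3]. HN layers by μ_θ (4 steps, strictly decreasing):
  μ^(1)=21; μ^(2)=-1/3; μ^(3)=-7; μ^(4)=-11

((0, 1, 0, 0); (0, 3, 3, 3); (0, 0, 1, 0); (1, 0, 0, 0))


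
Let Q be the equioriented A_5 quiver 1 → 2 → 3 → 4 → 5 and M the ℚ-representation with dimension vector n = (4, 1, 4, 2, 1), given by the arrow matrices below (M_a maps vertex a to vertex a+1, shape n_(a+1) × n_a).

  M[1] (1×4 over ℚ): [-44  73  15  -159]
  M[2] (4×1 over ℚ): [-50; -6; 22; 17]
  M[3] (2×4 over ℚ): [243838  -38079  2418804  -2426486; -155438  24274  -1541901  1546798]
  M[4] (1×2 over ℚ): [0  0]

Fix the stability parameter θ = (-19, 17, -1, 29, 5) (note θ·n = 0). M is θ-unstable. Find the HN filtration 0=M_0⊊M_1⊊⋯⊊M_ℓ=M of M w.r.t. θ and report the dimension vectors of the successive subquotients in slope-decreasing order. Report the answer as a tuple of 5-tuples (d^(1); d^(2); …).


Via rank(M_{q-1}∘⋯∘M_p): M ≅ I[1,1]^3, I[1,3], I[3,3], I[3,4]^2, I[5,5].
μ_θ-semistable layers: μ^(1)=29; μ^(2)=8; μ^(3)=5; μ^(4)=-1; μ^(5)=-19

((0, 0, 0, 2, 0); (0, 1, 1, 0, 0); (0, 0, 0, 0, 1); (0, 0, 3, 0, 0); (4, 0, 0, 0, 0))


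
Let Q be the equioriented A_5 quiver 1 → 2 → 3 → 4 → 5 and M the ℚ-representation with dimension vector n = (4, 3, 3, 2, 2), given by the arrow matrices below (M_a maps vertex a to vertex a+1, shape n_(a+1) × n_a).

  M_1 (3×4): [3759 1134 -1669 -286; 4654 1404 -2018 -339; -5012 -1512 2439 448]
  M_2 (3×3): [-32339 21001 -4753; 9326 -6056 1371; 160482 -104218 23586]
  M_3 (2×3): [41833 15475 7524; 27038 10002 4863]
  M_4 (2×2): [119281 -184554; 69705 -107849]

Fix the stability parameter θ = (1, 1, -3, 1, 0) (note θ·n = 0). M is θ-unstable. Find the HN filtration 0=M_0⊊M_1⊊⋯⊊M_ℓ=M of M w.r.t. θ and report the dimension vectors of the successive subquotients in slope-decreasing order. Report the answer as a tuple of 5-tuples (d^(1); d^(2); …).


Interval decomposition of M: I[1,1], I[1,3], I[1,5]^2.
HN type (ℓ=3): μ^(1)=1; μ^(2)=1/2; μ^(3)=-1/3

((1, 0, 0, 0, 0); (0, 0, 0, 2, 2); (3, 3, 3, 0, 0))


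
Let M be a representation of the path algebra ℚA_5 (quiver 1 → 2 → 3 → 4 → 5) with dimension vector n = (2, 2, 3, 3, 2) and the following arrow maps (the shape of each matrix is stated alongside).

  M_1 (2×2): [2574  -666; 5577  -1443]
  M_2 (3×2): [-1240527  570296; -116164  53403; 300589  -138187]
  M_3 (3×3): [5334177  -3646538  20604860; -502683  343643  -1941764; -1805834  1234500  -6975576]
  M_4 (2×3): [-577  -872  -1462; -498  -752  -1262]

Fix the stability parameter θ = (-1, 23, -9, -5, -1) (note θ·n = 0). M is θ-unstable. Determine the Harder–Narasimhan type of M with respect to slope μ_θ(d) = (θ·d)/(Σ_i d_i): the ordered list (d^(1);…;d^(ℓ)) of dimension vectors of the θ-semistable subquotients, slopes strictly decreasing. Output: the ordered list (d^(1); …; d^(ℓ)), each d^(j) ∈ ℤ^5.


Via rank(M_{q-1}∘⋯∘M_p): M ≅ I[1,1], I[1,5], I[2,4], I[3,3], I[4,5].
μ_θ-semistable layers: μ^(1)=3; μ^(2)=2; μ^(3)=-1; μ^(4)=-5; μ^(5)=-9

((0, 1, 1, 1, 0); (0, 1, 1, 1, 1); (2, 0, 0, 0, 1); (0, 0, 0, 1, 0); (0, 0, 1, 0, 0))


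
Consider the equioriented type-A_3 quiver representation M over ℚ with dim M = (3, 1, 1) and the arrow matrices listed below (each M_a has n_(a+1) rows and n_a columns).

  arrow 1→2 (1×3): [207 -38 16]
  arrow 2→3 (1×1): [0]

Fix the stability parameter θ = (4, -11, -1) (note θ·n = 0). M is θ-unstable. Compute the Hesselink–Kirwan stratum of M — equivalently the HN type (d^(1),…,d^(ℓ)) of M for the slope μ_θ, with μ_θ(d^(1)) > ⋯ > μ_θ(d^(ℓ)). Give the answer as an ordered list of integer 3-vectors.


Interval decomposition of M: I[1,1]^2, I[1,2], I[3,3].
HN type (ℓ=3): μ^(1)=4; μ^(2)=-1; μ^(3)=-7/2

((2, 0, 0); (0, 0, 1); (1, 1, 0))


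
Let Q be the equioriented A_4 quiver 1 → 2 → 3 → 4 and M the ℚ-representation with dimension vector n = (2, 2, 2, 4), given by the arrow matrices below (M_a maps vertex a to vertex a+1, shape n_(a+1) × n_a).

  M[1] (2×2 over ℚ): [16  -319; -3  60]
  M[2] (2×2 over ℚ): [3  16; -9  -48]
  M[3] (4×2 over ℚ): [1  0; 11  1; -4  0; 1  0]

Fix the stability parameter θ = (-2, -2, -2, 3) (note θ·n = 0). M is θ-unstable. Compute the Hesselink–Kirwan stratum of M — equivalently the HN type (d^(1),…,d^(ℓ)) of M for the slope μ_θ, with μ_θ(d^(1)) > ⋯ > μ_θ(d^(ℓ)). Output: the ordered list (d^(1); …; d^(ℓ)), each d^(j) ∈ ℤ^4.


Barcode: M ≅ I[1,2], I[1,4], I[3,4], I[4,4]^2. HN layers by μ_θ (2 steps, strictly decreasing):
  μ^(1)=3; μ^(2)=-2

((0, 0, 0, 4); (2, 2, 2, 0))


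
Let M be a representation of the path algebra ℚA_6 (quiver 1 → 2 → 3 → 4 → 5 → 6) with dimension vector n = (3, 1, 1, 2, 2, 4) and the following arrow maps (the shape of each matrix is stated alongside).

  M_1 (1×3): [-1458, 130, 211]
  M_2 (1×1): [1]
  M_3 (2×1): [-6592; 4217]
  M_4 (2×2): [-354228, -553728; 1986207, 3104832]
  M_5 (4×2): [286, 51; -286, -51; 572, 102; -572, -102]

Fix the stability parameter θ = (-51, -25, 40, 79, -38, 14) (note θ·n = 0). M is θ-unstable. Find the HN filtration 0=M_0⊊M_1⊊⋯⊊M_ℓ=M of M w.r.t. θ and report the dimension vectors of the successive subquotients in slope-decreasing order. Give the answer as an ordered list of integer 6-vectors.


Interval decomposition of M: I[1,1]^2, I[1,4], I[4,6], I[5,5], I[6,6]^3.
HN type (ℓ=7): μ^(1)=79; μ^(2)=40; μ^(3)=55/3; μ^(4)=14; μ^(5)=-25; μ^(6)=-38; μ^(7)=-51

((0, 0, 0, 1, 0, 0); (0, 0, 1, 0, 0, 0); (0, 0, 0, 1, 1, 1); (0, 0, 0, 0, 0, 3); (0, 1, 0, 0, 0, 0); (0, 0, 0, 0, 1, 0); (3, 0, 0, 0, 0, 0))


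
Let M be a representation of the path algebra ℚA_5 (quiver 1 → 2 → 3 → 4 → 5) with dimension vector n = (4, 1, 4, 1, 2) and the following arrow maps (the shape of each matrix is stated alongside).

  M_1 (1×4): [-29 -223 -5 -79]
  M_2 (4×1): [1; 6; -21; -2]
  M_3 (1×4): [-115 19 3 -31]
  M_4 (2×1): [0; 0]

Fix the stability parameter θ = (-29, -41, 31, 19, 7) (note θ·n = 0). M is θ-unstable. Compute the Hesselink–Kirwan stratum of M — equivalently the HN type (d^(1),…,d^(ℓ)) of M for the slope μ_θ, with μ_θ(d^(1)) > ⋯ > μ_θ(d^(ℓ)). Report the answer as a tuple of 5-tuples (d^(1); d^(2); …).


Barcode: M ≅ I[1,1]^3, I[1,4], I[3,3]^3, I[5,5]^2. HN layers by μ_θ (5 steps, strictly decreasing):
  μ^(1)=31; μ^(2)=25; μ^(3)=7; μ^(4)=-29; μ^(5)=-35

((0, 0, 3, 0, 0); (0, 0, 1, 1, 0); (0, 0, 0, 0, 2); (3, 0, 0, 0, 0); (1, 1, 0, 0, 0))


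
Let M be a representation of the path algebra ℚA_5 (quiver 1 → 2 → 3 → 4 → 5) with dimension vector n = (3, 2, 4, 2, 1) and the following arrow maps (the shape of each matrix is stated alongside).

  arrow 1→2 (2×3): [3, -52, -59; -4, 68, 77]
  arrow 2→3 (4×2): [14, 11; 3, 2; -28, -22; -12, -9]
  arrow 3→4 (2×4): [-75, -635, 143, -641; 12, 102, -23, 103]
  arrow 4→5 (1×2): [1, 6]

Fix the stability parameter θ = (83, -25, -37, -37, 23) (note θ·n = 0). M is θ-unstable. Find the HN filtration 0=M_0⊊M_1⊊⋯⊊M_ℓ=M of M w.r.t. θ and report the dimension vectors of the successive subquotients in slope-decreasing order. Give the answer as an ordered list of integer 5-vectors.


Interval decomposition of M: I[1,1], I[1,4], I[1,5], I[3,3]^2.
HN type (ℓ=4): μ^(1)=83; μ^(2)=23; μ^(3)=-4; μ^(4)=-37

((1, 0, 0, 0, 0); (0, 0, 0, 0, 1); (2, 2, 2, 2, 0); (0, 0, 2, 0, 0))


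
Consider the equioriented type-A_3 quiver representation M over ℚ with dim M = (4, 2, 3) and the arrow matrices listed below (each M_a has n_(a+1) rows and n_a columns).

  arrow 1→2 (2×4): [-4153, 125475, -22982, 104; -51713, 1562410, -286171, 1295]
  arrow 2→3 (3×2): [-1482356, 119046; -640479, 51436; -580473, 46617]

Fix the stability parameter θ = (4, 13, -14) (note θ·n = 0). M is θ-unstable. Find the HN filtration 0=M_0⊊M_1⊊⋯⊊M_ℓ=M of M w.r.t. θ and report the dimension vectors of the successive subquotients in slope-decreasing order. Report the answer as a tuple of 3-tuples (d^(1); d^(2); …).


Interval decomposition of M: I[1,1]^2, I[1,3]^2, I[3,3].
HN type (ℓ=3): μ^(1)=4; μ^(2)=1; μ^(3)=-14

((2, 0, 0); (2, 2, 2); (0, 0, 1))


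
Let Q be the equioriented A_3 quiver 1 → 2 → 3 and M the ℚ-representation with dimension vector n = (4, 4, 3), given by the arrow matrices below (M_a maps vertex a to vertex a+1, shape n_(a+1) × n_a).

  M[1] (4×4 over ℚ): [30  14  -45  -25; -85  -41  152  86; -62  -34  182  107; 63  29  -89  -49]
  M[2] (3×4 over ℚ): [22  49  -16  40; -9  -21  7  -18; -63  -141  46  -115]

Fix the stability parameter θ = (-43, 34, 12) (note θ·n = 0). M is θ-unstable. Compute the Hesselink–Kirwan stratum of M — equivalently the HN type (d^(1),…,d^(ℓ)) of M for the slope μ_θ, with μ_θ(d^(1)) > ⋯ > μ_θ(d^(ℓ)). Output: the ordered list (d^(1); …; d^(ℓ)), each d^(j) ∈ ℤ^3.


Interval decomposition of M: I[1,2], I[1,3]^3.
HN type (ℓ=3): μ^(1)=34; μ^(2)=23; μ^(3)=-43

((0, 1, 0); (0, 3, 3); (4, 0, 0))


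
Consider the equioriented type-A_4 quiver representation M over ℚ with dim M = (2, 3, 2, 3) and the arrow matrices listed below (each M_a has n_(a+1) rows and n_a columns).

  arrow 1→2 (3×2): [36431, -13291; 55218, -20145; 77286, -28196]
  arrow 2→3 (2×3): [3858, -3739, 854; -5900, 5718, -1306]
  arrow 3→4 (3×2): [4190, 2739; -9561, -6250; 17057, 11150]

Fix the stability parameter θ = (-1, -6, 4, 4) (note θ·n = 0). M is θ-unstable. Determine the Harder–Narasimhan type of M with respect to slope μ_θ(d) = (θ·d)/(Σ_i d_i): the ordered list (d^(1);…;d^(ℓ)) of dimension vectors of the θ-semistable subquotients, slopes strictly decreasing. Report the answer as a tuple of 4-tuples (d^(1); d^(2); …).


Barcode: M ≅ I[1,4]^2, I[2,2], I[4,4]. HN layers by μ_θ (3 steps, strictly decreasing):
  μ^(1)=4; μ^(2)=-7/2; μ^(3)=-6

((0, 0, 2, 3); (2, 2, 0, 0); (0, 1, 0, 0))


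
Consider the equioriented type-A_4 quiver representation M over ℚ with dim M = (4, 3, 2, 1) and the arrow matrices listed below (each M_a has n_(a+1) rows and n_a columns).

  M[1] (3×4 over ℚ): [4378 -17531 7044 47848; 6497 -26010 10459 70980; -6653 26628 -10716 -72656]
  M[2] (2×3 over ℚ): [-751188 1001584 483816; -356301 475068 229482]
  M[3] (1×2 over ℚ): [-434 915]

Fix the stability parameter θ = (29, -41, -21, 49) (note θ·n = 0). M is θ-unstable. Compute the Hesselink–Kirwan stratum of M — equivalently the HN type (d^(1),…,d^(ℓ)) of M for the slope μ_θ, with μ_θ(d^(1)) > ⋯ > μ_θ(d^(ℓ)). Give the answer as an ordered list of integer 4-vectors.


Barcode: M ≅ I[1,1], I[1,2]^2, I[1,4], I[3,3]. HN layers by μ_θ (5 steps, strictly decreasing):
  μ^(1)=49; μ^(2)=29; μ^(3)=-6; μ^(4)=-11; μ^(5)=-21

((0, 0, 0, 1); (1, 0, 0, 0); (2, 2, 0, 0); (1, 1, 1, 0); (0, 0, 1, 0))


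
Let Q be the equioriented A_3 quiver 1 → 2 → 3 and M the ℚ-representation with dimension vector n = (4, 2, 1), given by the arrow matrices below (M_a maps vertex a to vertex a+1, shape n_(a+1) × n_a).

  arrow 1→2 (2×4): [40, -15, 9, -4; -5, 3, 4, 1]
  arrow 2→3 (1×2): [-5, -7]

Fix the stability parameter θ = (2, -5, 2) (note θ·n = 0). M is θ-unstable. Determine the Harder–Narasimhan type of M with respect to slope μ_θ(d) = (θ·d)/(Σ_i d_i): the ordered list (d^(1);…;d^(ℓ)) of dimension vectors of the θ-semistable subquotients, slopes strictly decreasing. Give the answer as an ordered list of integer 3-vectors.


Barcode: M ≅ I[1,1]^2, I[1,2], I[1,3]. HN layers by μ_θ (2 steps, strictly decreasing):
  μ^(1)=2; μ^(2)=-3/2

((2, 0, 1); (2, 2, 0))


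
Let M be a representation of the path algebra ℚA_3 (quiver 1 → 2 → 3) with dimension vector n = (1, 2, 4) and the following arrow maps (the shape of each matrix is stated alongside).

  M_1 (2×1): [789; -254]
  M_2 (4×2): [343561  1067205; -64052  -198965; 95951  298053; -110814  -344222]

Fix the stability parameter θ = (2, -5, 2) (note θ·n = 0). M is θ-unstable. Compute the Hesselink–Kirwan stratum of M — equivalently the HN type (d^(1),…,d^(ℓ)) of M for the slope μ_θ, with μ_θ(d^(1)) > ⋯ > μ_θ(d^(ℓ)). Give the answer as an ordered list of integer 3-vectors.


Interval decomposition of M: I[1,3], I[2,3], I[3,3]^2.
HN type (ℓ=3): μ^(1)=2; μ^(2)=-3/2; μ^(3)=-5

((0, 0, 4); (1, 1, 0); (0, 1, 0))


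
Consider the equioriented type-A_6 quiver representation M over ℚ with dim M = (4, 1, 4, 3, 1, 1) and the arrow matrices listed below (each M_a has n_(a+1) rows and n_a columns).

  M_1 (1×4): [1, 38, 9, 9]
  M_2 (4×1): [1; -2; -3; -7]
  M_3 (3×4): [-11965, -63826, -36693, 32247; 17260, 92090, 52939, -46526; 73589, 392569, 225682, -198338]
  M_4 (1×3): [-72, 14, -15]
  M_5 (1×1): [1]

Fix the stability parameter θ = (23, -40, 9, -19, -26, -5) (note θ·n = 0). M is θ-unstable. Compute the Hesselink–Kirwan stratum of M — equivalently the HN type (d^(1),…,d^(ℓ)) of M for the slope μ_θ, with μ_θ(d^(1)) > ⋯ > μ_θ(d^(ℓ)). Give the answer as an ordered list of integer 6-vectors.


Via rank(M_{q-1}∘⋯∘M_p): M ≅ I[1,1]^3, I[1,6], I[3,3], I[3,4]^2.
μ_θ-semistable layers: μ^(1)=23; μ^(2)=9; μ^(3)=-5; μ^(4)=-53/5

((3, 0, 0, 0, 0, 0); (0, 0, 1, 0, 0, 0); (0, 0, 2, 2, 0, 1); (1, 1, 1, 1, 1, 0))


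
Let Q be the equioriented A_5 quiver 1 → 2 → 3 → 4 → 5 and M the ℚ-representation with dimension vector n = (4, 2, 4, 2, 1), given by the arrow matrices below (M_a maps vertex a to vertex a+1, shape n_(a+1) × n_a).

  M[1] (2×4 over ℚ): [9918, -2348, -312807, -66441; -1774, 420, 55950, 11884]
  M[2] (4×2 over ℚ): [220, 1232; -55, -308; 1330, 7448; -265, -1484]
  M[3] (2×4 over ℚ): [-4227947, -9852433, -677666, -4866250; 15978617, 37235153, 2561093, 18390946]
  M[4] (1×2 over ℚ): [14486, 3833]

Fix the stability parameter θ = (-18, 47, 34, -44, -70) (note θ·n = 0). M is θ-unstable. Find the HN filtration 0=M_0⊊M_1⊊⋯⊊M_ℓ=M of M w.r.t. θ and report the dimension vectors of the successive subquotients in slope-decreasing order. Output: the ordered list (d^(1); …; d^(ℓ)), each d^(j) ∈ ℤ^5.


Barcode: M ≅ I[1,1]^2, I[1,2], I[1,5], I[3,3]^2, I[3,4]. HN layers by μ_θ (5 steps, strictly decreasing):
  μ^(1)=47; μ^(2)=34; μ^(3)=-5; μ^(4)=-33/4; μ^(5)=-18

((0, 1, 0, 0, 0); (0, 0, 2, 0, 0); (0, 0, 1, 1, 0); (0, 1, 1, 1, 1); (4, 0, 0, 0, 0))


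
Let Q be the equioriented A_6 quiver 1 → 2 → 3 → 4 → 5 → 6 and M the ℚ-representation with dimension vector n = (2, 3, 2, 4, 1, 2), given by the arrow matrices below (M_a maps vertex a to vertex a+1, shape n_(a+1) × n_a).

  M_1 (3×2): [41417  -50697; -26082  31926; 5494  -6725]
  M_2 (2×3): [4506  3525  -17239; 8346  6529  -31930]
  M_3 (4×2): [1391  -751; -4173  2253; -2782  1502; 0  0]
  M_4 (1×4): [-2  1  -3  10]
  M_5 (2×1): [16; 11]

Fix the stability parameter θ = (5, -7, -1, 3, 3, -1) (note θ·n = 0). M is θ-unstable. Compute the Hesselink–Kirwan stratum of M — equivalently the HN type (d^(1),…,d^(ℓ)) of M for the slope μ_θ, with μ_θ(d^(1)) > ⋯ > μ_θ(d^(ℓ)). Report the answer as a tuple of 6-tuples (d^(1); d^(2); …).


Interval decomposition of M: I[1,2], I[1,6], I[2,3], I[4,4]^3, I[6,6].
HN type (ℓ=4): μ^(1)=3; μ^(2)=5/3; μ^(3)=-1; μ^(4)=-7

((0, 0, 0, 3, 0, 0); (0, 0, 0, 1, 1, 1); (2, 2, 2, 0, 0, 1); (0, 1, 0, 0, 0, 0))


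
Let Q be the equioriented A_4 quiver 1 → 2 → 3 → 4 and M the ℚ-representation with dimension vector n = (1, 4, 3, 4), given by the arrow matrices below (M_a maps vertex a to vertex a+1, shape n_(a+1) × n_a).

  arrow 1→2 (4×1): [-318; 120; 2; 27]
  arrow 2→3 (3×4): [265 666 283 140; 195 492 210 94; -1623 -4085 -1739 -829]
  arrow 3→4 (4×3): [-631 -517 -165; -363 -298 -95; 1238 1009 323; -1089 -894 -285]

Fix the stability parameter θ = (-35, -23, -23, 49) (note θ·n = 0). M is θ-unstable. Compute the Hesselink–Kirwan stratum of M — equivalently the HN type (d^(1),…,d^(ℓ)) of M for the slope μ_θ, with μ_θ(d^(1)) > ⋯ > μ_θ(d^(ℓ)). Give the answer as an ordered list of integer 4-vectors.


Barcode: M ≅ I[1,4], I[2,2], I[2,4]^2, I[4,4]. HN layers by μ_θ (3 steps, strictly decreasing):
  μ^(1)=49; μ^(2)=-23; μ^(3)=-35

((0, 0, 0, 4); (0, 4, 3, 0); (1, 0, 0, 0))


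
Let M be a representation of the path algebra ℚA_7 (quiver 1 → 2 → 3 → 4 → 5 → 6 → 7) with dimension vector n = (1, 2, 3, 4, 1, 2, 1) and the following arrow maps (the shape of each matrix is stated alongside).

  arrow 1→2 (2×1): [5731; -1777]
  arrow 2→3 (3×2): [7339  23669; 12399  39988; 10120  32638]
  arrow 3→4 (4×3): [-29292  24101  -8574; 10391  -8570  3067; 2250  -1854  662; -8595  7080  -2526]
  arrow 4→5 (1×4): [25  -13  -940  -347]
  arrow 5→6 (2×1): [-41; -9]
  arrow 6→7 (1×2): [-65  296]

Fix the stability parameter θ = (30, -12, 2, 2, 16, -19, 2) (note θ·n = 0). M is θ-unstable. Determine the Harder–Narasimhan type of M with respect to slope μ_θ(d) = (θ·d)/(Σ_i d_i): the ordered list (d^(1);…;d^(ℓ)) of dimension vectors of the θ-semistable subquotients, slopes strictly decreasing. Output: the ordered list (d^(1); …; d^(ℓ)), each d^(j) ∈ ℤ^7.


Via rank(M_{q-1}∘⋯∘M_p): M ≅ I[1,7], I[2,4], I[3,4], I[4,4], I[6,6].
μ_θ-semistable layers: μ^(1)=3; μ^(2)=2; μ^(3)=-12; μ^(4)=-19

((1, 1, 1, 1, 1, 1, 1); (0, 0, 2, 3, 0, 0, 0); (0, 1, 0, 0, 0, 0, 0); (0, 0, 0, 0, 0, 1, 0))


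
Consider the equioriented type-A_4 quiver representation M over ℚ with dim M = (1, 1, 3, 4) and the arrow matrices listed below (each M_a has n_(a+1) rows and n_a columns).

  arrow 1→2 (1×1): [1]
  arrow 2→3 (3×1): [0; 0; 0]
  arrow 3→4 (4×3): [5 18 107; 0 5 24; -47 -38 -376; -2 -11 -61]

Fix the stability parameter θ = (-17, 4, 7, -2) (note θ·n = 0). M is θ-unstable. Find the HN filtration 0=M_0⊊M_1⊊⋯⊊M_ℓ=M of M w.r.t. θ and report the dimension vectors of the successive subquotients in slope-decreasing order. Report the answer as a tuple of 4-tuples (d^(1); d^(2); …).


Interval decomposition of M: I[1,2], I[3,4]^3, I[4,4].
HN type (ℓ=4): μ^(1)=4; μ^(2)=5/2; μ^(3)=-2; μ^(4)=-17

((0, 1, 0, 0); (0, 0, 3, 3); (0, 0, 0, 1); (1, 0, 0, 0))


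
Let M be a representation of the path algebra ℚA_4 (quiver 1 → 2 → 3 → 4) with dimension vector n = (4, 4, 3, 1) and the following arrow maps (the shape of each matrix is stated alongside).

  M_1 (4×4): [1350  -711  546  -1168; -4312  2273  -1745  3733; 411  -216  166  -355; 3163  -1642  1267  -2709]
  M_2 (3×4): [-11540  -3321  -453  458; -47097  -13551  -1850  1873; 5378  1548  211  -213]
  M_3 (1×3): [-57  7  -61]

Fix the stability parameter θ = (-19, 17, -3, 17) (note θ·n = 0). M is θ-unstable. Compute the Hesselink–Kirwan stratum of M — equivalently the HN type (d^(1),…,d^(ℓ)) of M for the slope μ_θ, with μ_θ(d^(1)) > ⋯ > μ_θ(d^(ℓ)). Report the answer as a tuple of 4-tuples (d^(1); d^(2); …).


Interval decomposition of M: I[1,2], I[1,3]^2, I[1,4].
HN type (ℓ=3): μ^(1)=17; μ^(2)=7; μ^(3)=-19

((0, 1, 0, 1); (0, 3, 3, 0); (4, 0, 0, 0))


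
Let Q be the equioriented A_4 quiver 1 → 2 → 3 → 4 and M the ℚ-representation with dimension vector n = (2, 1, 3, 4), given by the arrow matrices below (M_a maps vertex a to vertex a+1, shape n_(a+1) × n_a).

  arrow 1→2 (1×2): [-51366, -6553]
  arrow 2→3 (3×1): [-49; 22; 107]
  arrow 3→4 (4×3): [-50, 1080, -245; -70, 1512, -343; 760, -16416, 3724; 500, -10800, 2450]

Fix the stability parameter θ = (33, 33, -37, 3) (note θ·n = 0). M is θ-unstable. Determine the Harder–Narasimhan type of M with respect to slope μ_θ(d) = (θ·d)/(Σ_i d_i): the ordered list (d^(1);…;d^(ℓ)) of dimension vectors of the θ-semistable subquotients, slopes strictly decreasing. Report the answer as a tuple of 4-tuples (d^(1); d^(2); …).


Barcode: M ≅ I[1,1], I[1,4], I[3,3]^2, I[4,4]^3. HN layers by μ_θ (4 steps, strictly decreasing):
  μ^(1)=33; μ^(2)=8; μ^(3)=3; μ^(4)=-37

((1, 0, 0, 0); (1, 1, 1, 1); (0, 0, 0, 3); (0, 0, 2, 0))


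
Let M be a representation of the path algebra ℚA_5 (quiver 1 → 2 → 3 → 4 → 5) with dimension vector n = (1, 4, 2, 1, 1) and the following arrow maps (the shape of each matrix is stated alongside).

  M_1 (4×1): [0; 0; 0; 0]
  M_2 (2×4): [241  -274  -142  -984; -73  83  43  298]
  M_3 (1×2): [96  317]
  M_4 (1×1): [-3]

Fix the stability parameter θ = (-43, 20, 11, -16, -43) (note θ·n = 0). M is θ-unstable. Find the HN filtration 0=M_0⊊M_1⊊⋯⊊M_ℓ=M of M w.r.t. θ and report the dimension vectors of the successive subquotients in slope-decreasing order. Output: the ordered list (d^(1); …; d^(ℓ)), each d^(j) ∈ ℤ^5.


Barcode: M ≅ I[1,1], I[2,2]^2, I[2,3], I[2,5]. HN layers by μ_θ (4 steps, strictly decreasing):
  μ^(1)=20; μ^(2)=31/2; μ^(3)=-7; μ^(4)=-43

((0, 2, 0, 0, 0); (0, 1, 1, 0, 0); (0, 1, 1, 1, 1); (1, 0, 0, 0, 0))


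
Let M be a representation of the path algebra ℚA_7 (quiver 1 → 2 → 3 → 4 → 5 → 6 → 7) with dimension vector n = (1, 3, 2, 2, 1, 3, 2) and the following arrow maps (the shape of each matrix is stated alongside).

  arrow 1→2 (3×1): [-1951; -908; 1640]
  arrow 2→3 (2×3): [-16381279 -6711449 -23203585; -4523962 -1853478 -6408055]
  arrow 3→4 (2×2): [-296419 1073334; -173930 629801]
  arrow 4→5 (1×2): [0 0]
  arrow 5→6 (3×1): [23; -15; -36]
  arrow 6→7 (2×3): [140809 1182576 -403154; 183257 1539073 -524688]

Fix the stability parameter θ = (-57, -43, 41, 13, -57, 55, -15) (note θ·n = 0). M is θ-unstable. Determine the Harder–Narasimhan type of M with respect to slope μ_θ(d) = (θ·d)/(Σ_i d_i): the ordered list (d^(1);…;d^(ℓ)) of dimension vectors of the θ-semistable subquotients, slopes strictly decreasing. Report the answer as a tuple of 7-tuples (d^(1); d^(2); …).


Via rank(M_{q-1}∘⋯∘M_p): M ≅ I[1,4], I[2,2], I[2,4], I[5,7], I[6,6], I[6,7].
μ_θ-semistable layers: μ^(1)=55; μ^(2)=27; μ^(3)=20; μ^(4)=-43; μ^(5)=-57

((0, 0, 0, 0, 0, 1, 0); (0, 0, 2, 2, 0, 0, 0); (0, 0, 0, 0, 0, 2, 2); (0, 3, 0, 0, 0, 0, 0); (1, 0, 0, 0, 1, 0, 0))


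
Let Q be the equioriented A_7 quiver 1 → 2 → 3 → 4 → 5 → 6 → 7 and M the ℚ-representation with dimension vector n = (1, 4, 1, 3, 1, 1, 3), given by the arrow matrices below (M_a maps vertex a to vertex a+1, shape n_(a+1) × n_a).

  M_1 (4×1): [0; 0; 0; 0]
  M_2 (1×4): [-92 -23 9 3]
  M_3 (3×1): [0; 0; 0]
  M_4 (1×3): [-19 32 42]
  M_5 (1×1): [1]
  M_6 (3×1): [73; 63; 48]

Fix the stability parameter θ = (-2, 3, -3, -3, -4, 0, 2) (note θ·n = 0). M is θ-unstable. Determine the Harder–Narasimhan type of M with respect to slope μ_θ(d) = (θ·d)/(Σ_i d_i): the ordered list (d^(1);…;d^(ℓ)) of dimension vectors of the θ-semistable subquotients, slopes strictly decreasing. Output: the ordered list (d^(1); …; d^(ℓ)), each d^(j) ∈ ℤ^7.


Barcode: M ≅ I[1,1], I[2,2]^3, I[2,3], I[4,4]^2, I[4,7], I[7,7]^2. HN layers by μ_θ (6 steps, strictly decreasing):
  μ^(1)=3; μ^(2)=2; μ^(3)=0; μ^(4)=-2; μ^(5)=-3; μ^(6)=-7/2

((0, 3, 0, 0, 0, 0, 0); (0, 0, 0, 0, 0, 0, 3); (0, 1, 1, 0, 0, 1, 0); (1, 0, 0, 0, 0, 0, 0); (0, 0, 0, 2, 0, 0, 0); (0, 0, 0, 1, 1, 0, 0))


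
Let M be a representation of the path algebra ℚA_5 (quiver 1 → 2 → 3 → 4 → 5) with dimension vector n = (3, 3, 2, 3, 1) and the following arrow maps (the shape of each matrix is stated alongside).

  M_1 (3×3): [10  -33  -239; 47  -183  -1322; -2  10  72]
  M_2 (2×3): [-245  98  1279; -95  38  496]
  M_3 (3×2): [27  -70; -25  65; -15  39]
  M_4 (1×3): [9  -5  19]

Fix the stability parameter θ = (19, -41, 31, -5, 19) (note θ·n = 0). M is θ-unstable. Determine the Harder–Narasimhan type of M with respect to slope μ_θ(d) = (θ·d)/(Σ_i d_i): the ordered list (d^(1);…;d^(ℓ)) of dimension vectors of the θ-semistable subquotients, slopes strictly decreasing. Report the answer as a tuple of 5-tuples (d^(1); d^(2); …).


Interval decomposition of M: I[1,2], I[1,4], I[1,5], I[4,4].
HN type (ℓ=4): μ^(1)=19; μ^(2)=13; μ^(3)=-5; μ^(4)=-11

((0, 0, 0, 0, 1); (0, 0, 2, 2, 0); (0, 0, 0, 1, 0); (3, 3, 0, 0, 0))


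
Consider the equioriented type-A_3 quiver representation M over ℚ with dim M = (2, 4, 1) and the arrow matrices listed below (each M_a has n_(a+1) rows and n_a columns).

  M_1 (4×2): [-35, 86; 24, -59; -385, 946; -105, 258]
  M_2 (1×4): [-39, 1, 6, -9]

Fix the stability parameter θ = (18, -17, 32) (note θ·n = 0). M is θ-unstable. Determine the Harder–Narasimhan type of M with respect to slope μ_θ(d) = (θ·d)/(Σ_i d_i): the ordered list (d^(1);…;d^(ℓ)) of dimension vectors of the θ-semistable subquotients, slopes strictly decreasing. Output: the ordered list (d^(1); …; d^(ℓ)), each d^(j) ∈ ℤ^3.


Interval decomposition of M: I[1,2], I[1,3], I[2,2]^2.
HN type (ℓ=3): μ^(1)=32; μ^(2)=1/2; μ^(3)=-17

((0, 0, 1); (2, 2, 0); (0, 2, 0))


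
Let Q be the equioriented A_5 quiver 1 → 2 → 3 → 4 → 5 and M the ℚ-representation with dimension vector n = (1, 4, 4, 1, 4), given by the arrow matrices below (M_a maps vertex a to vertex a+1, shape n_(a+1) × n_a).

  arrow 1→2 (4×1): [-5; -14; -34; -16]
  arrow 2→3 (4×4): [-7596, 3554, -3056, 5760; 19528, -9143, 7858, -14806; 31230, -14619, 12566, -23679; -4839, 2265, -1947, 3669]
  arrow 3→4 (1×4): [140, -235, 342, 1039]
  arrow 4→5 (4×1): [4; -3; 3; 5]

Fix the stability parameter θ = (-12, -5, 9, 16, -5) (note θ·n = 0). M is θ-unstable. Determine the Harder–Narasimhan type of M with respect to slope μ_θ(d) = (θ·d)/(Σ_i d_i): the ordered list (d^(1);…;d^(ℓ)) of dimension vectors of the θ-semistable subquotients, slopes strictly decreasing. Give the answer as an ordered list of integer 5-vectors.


Interval decomposition of M: I[1,5], I[2,2], I[2,3]^2, I[3,3], I[5,5]^3.
HN type (ℓ=4): μ^(1)=9; μ^(2)=20/3; μ^(3)=-5; μ^(4)=-12

((0, 0, 3, 0, 0); (0, 0, 1, 1, 1); (0, 4, 0, 0, 3); (1, 0, 0, 0, 0))


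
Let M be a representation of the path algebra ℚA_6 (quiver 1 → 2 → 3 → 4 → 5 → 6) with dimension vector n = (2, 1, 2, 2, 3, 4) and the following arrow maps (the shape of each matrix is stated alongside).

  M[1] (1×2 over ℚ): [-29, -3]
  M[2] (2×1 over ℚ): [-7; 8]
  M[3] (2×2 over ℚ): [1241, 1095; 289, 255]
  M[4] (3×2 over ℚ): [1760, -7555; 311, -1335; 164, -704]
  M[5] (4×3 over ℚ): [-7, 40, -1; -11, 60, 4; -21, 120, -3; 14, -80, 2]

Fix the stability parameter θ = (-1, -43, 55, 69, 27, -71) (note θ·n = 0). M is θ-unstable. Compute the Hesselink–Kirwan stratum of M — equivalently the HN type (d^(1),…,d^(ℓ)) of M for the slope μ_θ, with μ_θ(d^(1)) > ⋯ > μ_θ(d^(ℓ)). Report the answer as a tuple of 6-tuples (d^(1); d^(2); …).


Barcode: M ≅ I[1,1], I[1,6], I[3,3], I[4,5], I[5,6], I[6,6]^2. HN layers by μ_θ (6 steps, strictly decreasing):
  μ^(1)=55; μ^(2)=48; μ^(3)=20; μ^(4)=-1; μ^(5)=-22; μ^(6)=-71

((0, 0, 1, 0, 0, 0); (0, 0, 0, 1, 1, 0); (0, 0, 1, 1, 1, 1); (1, 0, 0, 0, 0, 0); (1, 1, 0, 0, 1, 1); (0, 0, 0, 0, 0, 2))


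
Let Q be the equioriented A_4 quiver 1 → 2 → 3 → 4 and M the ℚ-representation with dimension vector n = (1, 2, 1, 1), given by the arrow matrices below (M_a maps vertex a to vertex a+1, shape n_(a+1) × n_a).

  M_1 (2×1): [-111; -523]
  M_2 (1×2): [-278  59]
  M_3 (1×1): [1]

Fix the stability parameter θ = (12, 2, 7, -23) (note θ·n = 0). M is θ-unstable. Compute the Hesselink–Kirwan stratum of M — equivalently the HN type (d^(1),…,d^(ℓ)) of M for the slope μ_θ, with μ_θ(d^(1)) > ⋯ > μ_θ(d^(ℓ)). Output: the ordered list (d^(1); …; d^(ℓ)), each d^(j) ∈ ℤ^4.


Via rank(M_{q-1}∘⋯∘M_p): M ≅ I[1,4], I[2,2].
μ_θ-semistable layers: μ^(1)=2; μ^(2)=-1/2

((0, 1, 0, 0); (1, 1, 1, 1))


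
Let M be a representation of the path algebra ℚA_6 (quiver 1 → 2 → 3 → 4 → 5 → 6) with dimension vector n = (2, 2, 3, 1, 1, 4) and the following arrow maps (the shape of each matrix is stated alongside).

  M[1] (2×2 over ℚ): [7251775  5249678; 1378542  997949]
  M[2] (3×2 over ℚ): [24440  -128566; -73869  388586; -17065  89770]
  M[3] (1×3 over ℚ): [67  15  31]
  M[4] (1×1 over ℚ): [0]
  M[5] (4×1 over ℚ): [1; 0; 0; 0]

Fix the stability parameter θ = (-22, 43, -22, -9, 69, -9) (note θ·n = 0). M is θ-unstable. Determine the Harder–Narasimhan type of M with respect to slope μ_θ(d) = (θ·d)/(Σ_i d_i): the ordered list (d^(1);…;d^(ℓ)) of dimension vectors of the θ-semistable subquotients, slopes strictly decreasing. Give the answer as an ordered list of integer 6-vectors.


Barcode: M ≅ I[1,3], I[1,4], I[3,3], I[5,6], I[6,6]^3. HN layers by μ_θ (5 steps, strictly decreasing):
  μ^(1)=30; μ^(2)=21/2; μ^(3)=4; μ^(4)=-9; μ^(5)=-22

((0, 0, 0, 0, 1, 1); (0, 1, 1, 0, 0, 0); (0, 1, 1, 1, 0, 0); (0, 0, 0, 0, 0, 3); (2, 0, 1, 0, 0, 0))


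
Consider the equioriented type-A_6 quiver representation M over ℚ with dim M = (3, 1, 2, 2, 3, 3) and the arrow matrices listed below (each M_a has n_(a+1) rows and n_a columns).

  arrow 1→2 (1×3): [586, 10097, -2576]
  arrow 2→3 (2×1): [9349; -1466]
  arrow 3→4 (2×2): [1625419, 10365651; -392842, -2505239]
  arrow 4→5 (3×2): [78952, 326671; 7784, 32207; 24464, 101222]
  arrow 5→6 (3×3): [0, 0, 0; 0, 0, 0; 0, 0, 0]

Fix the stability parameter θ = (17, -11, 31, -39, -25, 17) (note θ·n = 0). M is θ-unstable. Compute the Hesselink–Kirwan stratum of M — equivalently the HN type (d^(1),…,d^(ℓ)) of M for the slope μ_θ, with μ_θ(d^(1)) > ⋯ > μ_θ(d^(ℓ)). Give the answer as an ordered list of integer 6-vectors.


Via rank(M_{q-1}∘⋯∘M_p): M ≅ I[1,1]^2, I[1,5], I[3,4], I[5,5]^2, I[6,6]^3.
μ_θ-semistable layers: μ^(1)=17; μ^(2)=-4; μ^(3)=-27/5; μ^(4)=-25

((2, 0, 0, 0, 0, 3); (0, 0, 1, 1, 0, 0); (1, 1, 1, 1, 1, 0); (0, 0, 0, 0, 2, 0))


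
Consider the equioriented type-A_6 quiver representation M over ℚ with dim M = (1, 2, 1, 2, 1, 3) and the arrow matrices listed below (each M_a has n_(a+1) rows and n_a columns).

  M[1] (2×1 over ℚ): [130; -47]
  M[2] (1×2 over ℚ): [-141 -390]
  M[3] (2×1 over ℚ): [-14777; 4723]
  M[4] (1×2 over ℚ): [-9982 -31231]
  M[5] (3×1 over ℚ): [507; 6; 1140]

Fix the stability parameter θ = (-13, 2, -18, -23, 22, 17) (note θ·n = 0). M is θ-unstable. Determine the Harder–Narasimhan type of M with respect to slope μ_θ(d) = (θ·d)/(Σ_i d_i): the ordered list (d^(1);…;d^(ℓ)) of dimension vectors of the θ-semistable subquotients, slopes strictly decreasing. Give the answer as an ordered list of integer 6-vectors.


Barcode: M ≅ I[1,2], I[2,6], I[4,4], I[6,6]^2. HN layers by μ_θ (5 steps, strictly decreasing):
  μ^(1)=39/2; μ^(2)=17; μ^(3)=2; μ^(4)=-13; μ^(5)=-23

((0, 0, 0, 0, 1, 1); (0, 0, 0, 0, 0, 2); (0, 1, 0, 0, 0, 0); (1, 1, 1, 1, 0, 0); (0, 0, 0, 1, 0, 0))


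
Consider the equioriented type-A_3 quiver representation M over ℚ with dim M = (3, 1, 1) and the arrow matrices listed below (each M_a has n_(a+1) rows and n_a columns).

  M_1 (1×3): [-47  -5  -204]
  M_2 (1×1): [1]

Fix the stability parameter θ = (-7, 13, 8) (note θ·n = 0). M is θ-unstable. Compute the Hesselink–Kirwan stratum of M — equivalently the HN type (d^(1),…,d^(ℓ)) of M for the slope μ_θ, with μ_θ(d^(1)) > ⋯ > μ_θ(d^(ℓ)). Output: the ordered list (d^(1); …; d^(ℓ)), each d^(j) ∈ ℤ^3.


Via rank(M_{q-1}∘⋯∘M_p): M ≅ I[1,1]^2, I[1,3].
μ_θ-semistable layers: μ^(1)=21/2; μ^(2)=-7

((0, 1, 1); (3, 0, 0))


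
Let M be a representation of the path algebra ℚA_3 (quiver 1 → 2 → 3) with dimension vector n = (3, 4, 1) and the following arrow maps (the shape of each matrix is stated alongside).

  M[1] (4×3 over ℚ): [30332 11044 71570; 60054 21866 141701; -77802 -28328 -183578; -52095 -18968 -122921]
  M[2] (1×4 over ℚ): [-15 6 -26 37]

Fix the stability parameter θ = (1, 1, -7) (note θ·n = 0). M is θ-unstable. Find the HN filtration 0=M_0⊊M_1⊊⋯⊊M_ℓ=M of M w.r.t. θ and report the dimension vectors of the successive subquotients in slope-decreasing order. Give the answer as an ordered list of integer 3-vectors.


Interval decomposition of M: I[1,1], I[1,2], I[1,3], I[2,2]^2.
HN type (ℓ=2): μ^(1)=1; μ^(2)=-5/3

((2, 3, 0); (1, 1, 1))


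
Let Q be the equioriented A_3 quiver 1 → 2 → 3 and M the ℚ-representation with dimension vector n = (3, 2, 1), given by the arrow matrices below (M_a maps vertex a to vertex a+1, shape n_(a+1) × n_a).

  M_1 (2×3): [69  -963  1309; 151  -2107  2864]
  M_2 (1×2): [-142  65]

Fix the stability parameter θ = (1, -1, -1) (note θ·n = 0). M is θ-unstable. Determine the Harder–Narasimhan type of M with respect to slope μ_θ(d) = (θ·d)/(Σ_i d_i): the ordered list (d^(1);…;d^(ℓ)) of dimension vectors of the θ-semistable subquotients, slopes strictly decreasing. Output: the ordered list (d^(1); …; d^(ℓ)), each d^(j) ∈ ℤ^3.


Via rank(M_{q-1}∘⋯∘M_p): M ≅ I[1,1], I[1,2], I[1,3].
μ_θ-semistable layers: μ^(1)=1; μ^(2)=0; μ^(3)=-1/3

((1, 0, 0); (1, 1, 0); (1, 1, 1))


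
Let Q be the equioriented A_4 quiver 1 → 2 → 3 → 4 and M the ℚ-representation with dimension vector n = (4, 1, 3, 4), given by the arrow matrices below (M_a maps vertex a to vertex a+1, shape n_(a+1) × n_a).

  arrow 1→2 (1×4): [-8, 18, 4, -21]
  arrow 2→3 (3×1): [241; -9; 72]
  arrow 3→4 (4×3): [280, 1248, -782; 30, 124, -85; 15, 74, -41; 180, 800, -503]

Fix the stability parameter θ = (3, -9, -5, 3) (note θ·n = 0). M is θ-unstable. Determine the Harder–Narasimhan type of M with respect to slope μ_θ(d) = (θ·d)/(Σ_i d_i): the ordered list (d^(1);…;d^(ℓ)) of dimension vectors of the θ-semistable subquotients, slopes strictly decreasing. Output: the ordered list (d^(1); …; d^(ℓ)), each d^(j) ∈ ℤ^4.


Via rank(M_{q-1}∘⋯∘M_p): M ≅ I[1,1]^3, I[1,4], I[3,3], I[3,4], I[4,4]^2.
μ_θ-semistable layers: μ^(1)=3; μ^(2)=-11/3; μ^(3)=-5

((3, 0, 0, 4); (1, 1, 1, 0); (0, 0, 2, 0))


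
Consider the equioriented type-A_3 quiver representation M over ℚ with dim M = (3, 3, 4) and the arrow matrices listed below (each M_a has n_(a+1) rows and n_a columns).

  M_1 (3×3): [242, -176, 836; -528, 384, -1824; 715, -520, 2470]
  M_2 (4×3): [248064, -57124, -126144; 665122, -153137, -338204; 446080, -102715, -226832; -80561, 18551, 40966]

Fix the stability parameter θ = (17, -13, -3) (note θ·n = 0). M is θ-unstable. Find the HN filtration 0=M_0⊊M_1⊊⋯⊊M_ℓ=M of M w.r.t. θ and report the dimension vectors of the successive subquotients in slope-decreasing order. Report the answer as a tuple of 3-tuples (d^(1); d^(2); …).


Barcode: M ≅ I[1,1]^2, I[1,2], I[2,3]^2, I[3,3]^2. HN layers by μ_θ (4 steps, strictly decreasing):
  μ^(1)=17; μ^(2)=2; μ^(3)=-3; μ^(4)=-13

((2, 0, 0); (1, 1, 0); (0, 0, 4); (0, 2, 0))


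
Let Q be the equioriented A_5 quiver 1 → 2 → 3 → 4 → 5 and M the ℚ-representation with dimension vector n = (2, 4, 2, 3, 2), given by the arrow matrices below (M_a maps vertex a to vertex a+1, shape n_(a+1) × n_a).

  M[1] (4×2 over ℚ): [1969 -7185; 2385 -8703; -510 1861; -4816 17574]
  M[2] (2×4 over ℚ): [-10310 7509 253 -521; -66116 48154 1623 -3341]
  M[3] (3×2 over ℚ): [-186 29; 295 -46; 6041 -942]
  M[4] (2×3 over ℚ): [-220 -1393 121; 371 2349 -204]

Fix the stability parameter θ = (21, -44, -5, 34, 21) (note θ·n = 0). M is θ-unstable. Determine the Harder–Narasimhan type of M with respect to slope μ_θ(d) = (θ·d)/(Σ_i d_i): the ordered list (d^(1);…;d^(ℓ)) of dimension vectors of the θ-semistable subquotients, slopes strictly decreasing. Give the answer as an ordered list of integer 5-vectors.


Via rank(M_{q-1}∘⋯∘M_p): M ≅ I[1,5]^2, I[2,2]^2, I[4,4].
μ_θ-semistable layers: μ^(1)=34; μ^(2)=55/2; μ^(3)=-5; μ^(4)=-23/2; μ^(5)=-44

((0, 0, 0, 1, 0); (0, 0, 0, 2, 2); (0, 0, 2, 0, 0); (2, 2, 0, 0, 0); (0, 2, 0, 0, 0))


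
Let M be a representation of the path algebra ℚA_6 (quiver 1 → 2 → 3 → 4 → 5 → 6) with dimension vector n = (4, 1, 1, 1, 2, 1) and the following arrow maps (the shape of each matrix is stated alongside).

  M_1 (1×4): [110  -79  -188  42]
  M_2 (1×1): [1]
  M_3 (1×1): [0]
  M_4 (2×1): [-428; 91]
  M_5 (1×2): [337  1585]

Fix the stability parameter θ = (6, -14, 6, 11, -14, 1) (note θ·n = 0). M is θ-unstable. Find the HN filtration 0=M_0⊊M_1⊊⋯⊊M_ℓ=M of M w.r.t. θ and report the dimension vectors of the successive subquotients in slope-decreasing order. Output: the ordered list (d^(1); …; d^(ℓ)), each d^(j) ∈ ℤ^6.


Barcode: M ≅ I[1,1]^3, I[1,3], I[4,6], I[5,5]. HN layers by μ_θ (5 steps, strictly decreasing):
  μ^(1)=6; μ^(2)=1; μ^(3)=-3/2; μ^(4)=-4; μ^(5)=-14

((3, 0, 1, 0, 0, 0); (0, 0, 0, 0, 0, 1); (0, 0, 0, 1, 1, 0); (1, 1, 0, 0, 0, 0); (0, 0, 0, 0, 1, 0))


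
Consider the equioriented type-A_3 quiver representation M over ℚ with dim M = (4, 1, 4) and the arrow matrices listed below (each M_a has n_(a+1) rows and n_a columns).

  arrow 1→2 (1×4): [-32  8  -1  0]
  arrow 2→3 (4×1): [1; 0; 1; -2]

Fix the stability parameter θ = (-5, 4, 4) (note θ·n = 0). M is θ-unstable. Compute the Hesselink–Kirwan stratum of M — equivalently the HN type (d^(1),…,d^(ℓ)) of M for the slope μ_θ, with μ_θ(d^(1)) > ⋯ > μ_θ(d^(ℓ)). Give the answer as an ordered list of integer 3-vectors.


Barcode: M ≅ I[1,1]^3, I[1,3], I[3,3]^3. HN layers by μ_θ (2 steps, strictly decreasing):
  μ^(1)=4; μ^(2)=-5

((0, 1, 4); (4, 0, 0))


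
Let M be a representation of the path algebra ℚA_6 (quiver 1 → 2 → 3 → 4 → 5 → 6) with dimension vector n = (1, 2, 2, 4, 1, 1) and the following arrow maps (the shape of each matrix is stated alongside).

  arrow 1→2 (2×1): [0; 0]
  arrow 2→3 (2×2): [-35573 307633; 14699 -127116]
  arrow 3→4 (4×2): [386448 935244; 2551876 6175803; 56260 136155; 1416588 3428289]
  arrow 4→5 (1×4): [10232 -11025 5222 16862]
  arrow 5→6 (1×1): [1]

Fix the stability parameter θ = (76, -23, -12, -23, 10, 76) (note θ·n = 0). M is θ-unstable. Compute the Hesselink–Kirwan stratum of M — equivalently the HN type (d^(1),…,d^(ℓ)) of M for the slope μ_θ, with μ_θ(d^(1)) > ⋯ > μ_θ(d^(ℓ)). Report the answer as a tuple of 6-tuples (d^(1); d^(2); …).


Barcode: M ≅ I[1,1], I[2,3], I[2,6], I[4,4]^3. HN layers by μ_θ (5 steps, strictly decreasing):
  μ^(1)=76; μ^(2)=10; μ^(3)=-12; μ^(4)=-35/2; μ^(5)=-23

((1, 0, 0, 0, 0, 1); (0, 0, 0, 0, 1, 0); (0, 0, 1, 0, 0, 0); (0, 0, 1, 1, 0, 0); (0, 2, 0, 3, 0, 0))
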